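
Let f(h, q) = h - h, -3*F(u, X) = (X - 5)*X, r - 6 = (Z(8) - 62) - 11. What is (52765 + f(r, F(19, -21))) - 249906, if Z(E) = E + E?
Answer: -197141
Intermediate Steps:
Z(E) = 2*E
r = -51 (r = 6 + ((2*8 - 62) - 11) = 6 + ((16 - 62) - 11) = 6 + (-46 - 11) = 6 - 57 = -51)
F(u, X) = -X*(-5 + X)/3 (F(u, X) = -(X - 5)*X/3 = -(-5 + X)*X/3 = -X*(-5 + X)/3)
f(h, q) = 0
(52765 + f(r, F(19, -21))) - 249906 = (52765 + 0) - 249906 = 52765 - 249906 = -197141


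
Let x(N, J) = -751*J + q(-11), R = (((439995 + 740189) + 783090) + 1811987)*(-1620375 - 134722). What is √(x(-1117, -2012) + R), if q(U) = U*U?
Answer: 2*I*√1656486936046 ≈ 2.5741e+6*I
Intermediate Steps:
R = -6625949255317 (R = ((1180184 + 783090) + 1811987)*(-1755097) = (1963274 + 1811987)*(-1755097) = 3775261*(-1755097) = -6625949255317)
q(U) = U²
x(N, J) = 121 - 751*J (x(N, J) = -751*J + (-11)² = -751*J + 121 = 121 - 751*J)
√(x(-1117, -2012) + R) = √((121 - 751*(-2012)) - 6625949255317) = √((121 + 1511012) - 6625949255317) = √(1511133 - 6625949255317) = √(-6625947744184) = 2*I*√1656486936046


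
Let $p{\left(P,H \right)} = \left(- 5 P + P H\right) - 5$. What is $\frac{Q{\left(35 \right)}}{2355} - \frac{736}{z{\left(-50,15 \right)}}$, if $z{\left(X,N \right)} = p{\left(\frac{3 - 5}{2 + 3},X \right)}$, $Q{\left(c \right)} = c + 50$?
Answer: $- \frac{346367}{8007} \approx -43.258$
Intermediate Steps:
$Q{\left(c \right)} = 50 + c$
$p{\left(P,H \right)} = -5 - 5 P + H P$ ($p{\left(P,H \right)} = \left(- 5 P + H P\right) - 5 = -5 - 5 P + H P$)
$z{\left(X,N \right)} = -3 - \frac{2 X}{5}$ ($z{\left(X,N \right)} = -5 - 5 \frac{3 - 5}{2 + 3} + X \frac{3 - 5}{2 + 3} = -5 - 5 \left(- \frac{2}{5}\right) + X \left(- \frac{2}{5}\right) = -5 - 5 \left(\left(-2\right) \frac{1}{5}\right) + X \left(\left(-2\right) \frac{1}{5}\right) = -5 - -2 + X \left(- \frac{2}{5}\right) = -5 + 2 - \frac{2 X}{5} = -3 - \frac{2 X}{5}$)
$\frac{Q{\left(35 \right)}}{2355} - \frac{736}{z{\left(-50,15 \right)}} = \frac{50 + 35}{2355} - \frac{736}{-3 - -20} = 85 \cdot \frac{1}{2355} - \frac{736}{-3 + 20} = \frac{17}{471} - \frac{736}{17} = - \frac{346367}{8007}$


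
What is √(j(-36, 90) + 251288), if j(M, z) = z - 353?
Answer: 5*√10041 ≈ 501.02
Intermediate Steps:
j(M, z) = -353 + z
√(j(-36, 90) + 251288) = √((-353 + 90) + 251288) = √(-263 + 251288) = √251025 = 5*√10041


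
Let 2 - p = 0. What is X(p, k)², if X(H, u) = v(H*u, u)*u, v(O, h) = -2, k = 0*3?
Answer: 0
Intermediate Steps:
k = 0
p = 2 (p = 2 - 1*0 = 2 + 0 = 2)
X(H, u) = -2*u
X(p, k)² = (-2*0)² = 0² = 0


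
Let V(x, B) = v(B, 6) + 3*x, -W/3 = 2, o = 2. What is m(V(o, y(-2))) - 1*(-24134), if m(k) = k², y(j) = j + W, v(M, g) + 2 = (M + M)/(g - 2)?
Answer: 24134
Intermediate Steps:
W = -6 (W = -3*2 = -6)
v(M, g) = -2 + 2*M/(-2 + g) (v(M, g) = -2 + (M + M)/(g - 2) = -2 + (2*M)/(-2 + g) = -2 + 2*M/(-2 + g))
y(j) = -6 + j (y(j) = j - 6 = -6 + j)
V(x, B) = -2 + B/2 + 3*x (V(x, B) = 2*(2 + B - 1*6)/(-2 + 6) + 3*x = 2*(2 + B - 6)/4 + 3*x = 2*(¼)*(-4 + B) + 3*x = (-2 + B/2) + 3*x = -2 + B/2 + 3*x)
m(V(o, y(-2))) - 1*(-24134) = (-2 + (-6 - 2)/2 + 3*2)² - 1*(-24134) = (-2 + (½)*(-8) + 6)² + 24134 = (-2 - 4 + 6)² + 24134 = 0² + 24134 = 0 + 24134 = 24134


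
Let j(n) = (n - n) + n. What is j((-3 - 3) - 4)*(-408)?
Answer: 4080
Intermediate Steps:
j(n) = n (j(n) = 0 + n = n)
j((-3 - 3) - 4)*(-408) = ((-3 - 3) - 4)*(-408) = (-6 - 4)*(-408) = -10*(-408) = 4080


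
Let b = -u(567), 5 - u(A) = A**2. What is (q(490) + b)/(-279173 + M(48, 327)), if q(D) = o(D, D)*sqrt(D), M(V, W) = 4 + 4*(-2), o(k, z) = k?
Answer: -321484/279177 - 3430*sqrt(10)/279177 ≈ -1.1904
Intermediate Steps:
u(A) = 5 - A**2
M(V, W) = -4 (M(V, W) = 4 - 8 = -4)
q(D) = D**(3/2) (q(D) = D*sqrt(D) = D**(3/2))
b = 321484 (b = -(5 - 1*567**2) = -(5 - 1*321489) = -(5 - 321489) = -1*(-321484) = 321484)
(q(490) + b)/(-279173 + M(48, 327)) = (490**(3/2) + 321484)/(-279173 - 4) = (3430*sqrt(10) + 321484)/(-279177) = (321484 + 3430*sqrt(10))*(-1/279177) = -321484/279177 - 3430*sqrt(10)/279177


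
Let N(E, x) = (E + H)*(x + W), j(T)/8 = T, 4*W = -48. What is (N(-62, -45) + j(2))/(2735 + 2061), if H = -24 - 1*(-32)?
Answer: 1547/2398 ≈ 0.64512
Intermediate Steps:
W = -12 (W = (1/4)*(-48) = -12)
j(T) = 8*T
H = 8 (H = -24 + 32 = 8)
N(E, x) = (-12 + x)*(8 + E) (N(E, x) = (E + 8)*(x - 12) = (8 + E)*(-12 + x) = (-12 + x)*(8 + E))
(N(-62, -45) + j(2))/(2735 + 2061) = ((-96 - 12*(-62) + 8*(-45) - 62*(-45)) + 8*2)/(2735 + 2061) = ((-96 + 744 - 360 + 2790) + 16)/4796 = (3078 + 16)*(1/4796) = 3094*(1/4796) = 1547/2398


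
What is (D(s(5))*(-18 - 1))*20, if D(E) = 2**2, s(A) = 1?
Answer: -1520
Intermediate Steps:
D(E) = 4
(D(s(5))*(-18 - 1))*20 = (4*(-18 - 1))*20 = (4*(-19))*20 = -76*20 = -1520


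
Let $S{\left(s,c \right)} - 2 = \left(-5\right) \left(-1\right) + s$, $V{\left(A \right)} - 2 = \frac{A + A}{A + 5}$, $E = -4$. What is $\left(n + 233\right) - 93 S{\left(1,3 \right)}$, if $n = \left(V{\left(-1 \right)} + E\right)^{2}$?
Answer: $- \frac{2019}{4} \approx -504.75$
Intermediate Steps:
$V{\left(A \right)} = 2 + \frac{2 A}{5 + A}$ ($V{\left(A \right)} = 2 + \frac{A + A}{A + 5} = 2 + \frac{2 A}{5 + A}$)
$S{\left(s,c \right)} = 7 + s$ ($S{\left(s,c \right)} = 2 + \left(\left(-5\right) \left(-1\right) + s\right) = 2 + \left(5 + s\right) = 7 + s$)
$n = \frac{25}{4}$ ($n = \left(\frac{2 \left(5 + 2 \left(-1\right)\right)}{5 - 1} - 4\right)^{2} = \left(\frac{2 \left(5 - 2\right)}{4} - 4\right)^{2} = \left(2 \cdot \frac{1}{4} \cdot 3 - 4\right)^{2} = \left(\frac{3}{2} - 4\right)^{2} = \left(- \frac{5}{2}\right)^{2} = \frac{25}{4} \approx 6.25$)
$\left(n + 233\right) - 93 S{\left(1,3 \right)} = \left(\frac{25}{4} + 233\right) - 93 \left(7 + 1\right) = \frac{957}{4} - 744 = - \frac{2019}{4}$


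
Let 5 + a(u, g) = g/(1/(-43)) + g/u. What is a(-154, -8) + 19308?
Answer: 1512823/77 ≈ 19647.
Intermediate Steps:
a(u, g) = -5 - 43*g + g/u (a(u, g) = -5 + (g/(1/(-43)) + g/u) = -5 + (g/(-1/43) + g/u) = -5 + (g*(-43) + g/u) = -5 + (-43*g + g/u) = -5 - 43*g + g/u)
a(-154, -8) + 19308 = (-5 - 43*(-8) - 8/(-154)) + 19308 = (-5 + 344 - 8*(-1/154)) + 19308 = (-5 + 344 + 4/77) + 19308 = 26107/77 + 19308 = 1512823/77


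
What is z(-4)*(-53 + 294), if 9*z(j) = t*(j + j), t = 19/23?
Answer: -36632/207 ≈ -176.97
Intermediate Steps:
t = 19/23 (t = 19*(1/23) = 19/23 ≈ 0.82609)
z(j) = 38*j/207 (z(j) = (19*(j + j)/23)/9 = (19*(2*j)/23)/9 = (38*j/23)/9 = 38*j/207)
z(-4)*(-53 + 294) = ((38/207)*(-4))*(-53 + 294) = -152/207*241 = -36632/207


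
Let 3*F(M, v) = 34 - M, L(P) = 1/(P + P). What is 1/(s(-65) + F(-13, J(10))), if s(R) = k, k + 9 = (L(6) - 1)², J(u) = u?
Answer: 144/1081 ≈ 0.13321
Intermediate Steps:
L(P) = 1/(2*P)
F(M, v) = 34/3 - M/3 (F(M, v) = (34 - M)/3 = 34/3 - M/3)
k = -1175/144 (k = -9 + ((½)/6 - 1)² = -9 + ((½)*(⅙) - 1)² = -9 + (1/12 - 1)² = -9 + (-11/12)² = -9 + 121/144 = -1175/144 ≈ -8.1597)
s(R) = -1175/144
1/(s(-65) + F(-13, J(10))) = 1/(-1175/144 + (34/3 - ⅓*(-13))) = 1/(-1175/144 + (34/3 + 13/3)) = 1/(-1175/144 + 47/3) = 1/(1081/144) = 144/1081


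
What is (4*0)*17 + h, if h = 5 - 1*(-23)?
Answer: 28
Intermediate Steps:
h = 28 (h = 5 + 23 = 28)
(4*0)*17 + h = (4*0)*17 + 28 = 0*17 + 28 = 0 + 28 = 28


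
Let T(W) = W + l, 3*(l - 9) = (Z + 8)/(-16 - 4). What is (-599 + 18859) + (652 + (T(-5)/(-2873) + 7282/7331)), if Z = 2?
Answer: 2390068424039/126371778 ≈ 18913.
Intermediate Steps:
l = 53/6 (l = 9 + ((2 + 8)/(-16 - 4))/3 = 9 + (10/(-20))/3 = 9 + (10*(-1/20))/3 = 9 + (1/3)*(-1/2) = 9 - 1/6 = 53/6 ≈ 8.8333)
T(W) = 53/6 + W (T(W) = W + 53/6 = 53/6 + W)
(-599 + 18859) + (652 + (T(-5)/(-2873) + 7282/7331)) = (-599 + 18859) + (652 + ((53/6 - 5)/(-2873) + 7282/7331)) = 18260 + (652 + ((23/6)*(-1/2873) + 7282*(1/7331))) = 18260 + (652 + (-23/17238 + 7282/7331)) = 18260 + (652 + 125358503/126371778) = 18260 + 82519757759/126371778 = 2390068424039/126371778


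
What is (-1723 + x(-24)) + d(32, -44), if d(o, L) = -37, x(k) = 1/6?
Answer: -10559/6 ≈ -1759.8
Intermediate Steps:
x(k) = ⅙
(-1723 + x(-24)) + d(32, -44) = (-1723 + ⅙) - 37 = -10337/6 - 37 = -10559/6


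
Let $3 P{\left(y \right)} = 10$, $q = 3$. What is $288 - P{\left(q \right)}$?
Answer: $\frac{854}{3} \approx 284.67$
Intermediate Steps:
$P{\left(y \right)} = \frac{10}{3}$ ($P{\left(y \right)} = \frac{1}{3} \cdot 10 = \frac{10}{3}$)
$288 - P{\left(q \right)} = 288 - \frac{10}{3} = \frac{854}{3}$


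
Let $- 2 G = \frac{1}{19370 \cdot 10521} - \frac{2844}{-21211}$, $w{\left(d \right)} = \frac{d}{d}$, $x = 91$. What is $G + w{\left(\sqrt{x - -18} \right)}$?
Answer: $\frac{8065670651849}{8645254466940} \approx 0.93296$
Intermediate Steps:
$w{\left(d \right)} = 1$
$G = - \frac{579583815091}{8645254466940}$ ($G = - \frac{\frac{1}{19370 \cdot 10521} - \frac{2844}{-21211}}{2} = - \frac{\frac{1}{19370} \cdot \frac{1}{10521} - - \frac{2844}{21211}}{2} = - \frac{\frac{1}{203791770} + \frac{2844}{21211}}{2} = \left(- \frac{1}{2}\right) \frac{579583815091}{4322627233470} = - \frac{579583815091}{8645254466940} \approx -0.067041$)
$G + w{\left(\sqrt{x - -18} \right)} = - \frac{579583815091}{8645254466940} + 1 = \frac{8065670651849}{8645254466940}$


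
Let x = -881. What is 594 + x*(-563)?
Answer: 496597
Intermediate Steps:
594 + x*(-563) = 594 - 881*(-563) = 594 + 496003 = 496597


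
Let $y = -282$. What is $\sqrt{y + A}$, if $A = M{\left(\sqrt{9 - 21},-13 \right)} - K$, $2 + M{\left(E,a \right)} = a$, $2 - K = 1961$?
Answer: $\sqrt{1662} \approx 40.768$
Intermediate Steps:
$K = -1959$ ($K = 2 - 1961 = -1959$)
$M{\left(E,a \right)} = -2 + a$
$A = 1944$ ($A = \left(-2 - 13\right) - -1959 = -15 + 1959 = 1944$)
$\sqrt{y + A} = \sqrt{-282 + 1944} = \sqrt{1662}$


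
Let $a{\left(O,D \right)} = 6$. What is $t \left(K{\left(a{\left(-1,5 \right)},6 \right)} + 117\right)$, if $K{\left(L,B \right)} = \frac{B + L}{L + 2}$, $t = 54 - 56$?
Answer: $-237$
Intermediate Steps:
$t = -2$ ($t = 54 - 56 = -2$)
$K{\left(L,B \right)} = \frac{B + L}{2 + L}$
$t \left(K{\left(a{\left(-1,5 \right)},6 \right)} + 117\right) = - 2 \left(\frac{6 + 6}{2 + 6} + 117\right) = - 2 \left(\frac{1}{8} \cdot 12 + 117\right) = - 2 \left(\frac{3}{2} + 117\right) = \left(-2\right) \frac{237}{2} = -237$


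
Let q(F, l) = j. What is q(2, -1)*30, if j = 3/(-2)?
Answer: -45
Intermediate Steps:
j = -3/2 (j = 3*(-½) = -3/2 ≈ -1.5000)
q(F, l) = -3/2
q(2, -1)*30 = -3/2*30 = -45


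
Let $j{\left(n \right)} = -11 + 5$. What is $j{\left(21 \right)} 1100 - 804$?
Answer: $-7404$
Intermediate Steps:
$j{\left(n \right)} = -6$
$j{\left(21 \right)} 1100 - 804 = \left(-6\right) 1100 - 804 = -6600 - 804 = -7404$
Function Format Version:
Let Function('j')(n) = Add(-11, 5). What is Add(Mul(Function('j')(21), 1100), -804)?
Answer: -7404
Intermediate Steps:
Function('j')(n) = -6
Add(Mul(Function('j')(21), 1100), -804) = Add(Mul(-6, 1100), -804) = Add(-6600, -804) = -7404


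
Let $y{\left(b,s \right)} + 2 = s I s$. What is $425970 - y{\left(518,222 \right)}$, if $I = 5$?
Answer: $179552$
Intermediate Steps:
$y{\left(b,s \right)} = -2 + 5 s^{2}$ ($y{\left(b,s \right)} = -2 + s 5 s = -2 + 5 s s = -2 + 5 s^{2}$)
$425970 - y{\left(518,222 \right)} = 425970 - \left(-2 + 5 \cdot 222^{2}\right) = 425970 - \left(-2 + 5 \cdot 49284\right) = 425970 - \left(-2 + 246420\right) = 425970 - 246418 = 179552$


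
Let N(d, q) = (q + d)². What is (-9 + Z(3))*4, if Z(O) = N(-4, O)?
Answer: -32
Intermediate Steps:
N(d, q) = (d + q)²
Z(O) = (-4 + O)²
(-9 + Z(3))*4 = (-9 + (-4 + 3)²)*4 = (-9 + (-1)²)*4 = (-9 + 1)*4 = -8*4 = -32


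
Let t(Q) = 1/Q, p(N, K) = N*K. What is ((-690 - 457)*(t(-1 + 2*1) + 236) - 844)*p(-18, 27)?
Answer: 132523938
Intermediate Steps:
p(N, K) = K*N
((-690 - 457)*(t(-1 + 2*1) + 236) - 844)*p(-18, 27) = ((-690 - 457)*(1/(-1 + 2*1) + 236) - 844)*(27*(-18)) = (-1147*(1/(-1 + 2) + 236) - 844)*(-486) = (-1147*(1/1 + 236) - 844)*(-486) = (-1147*(1 + 236) - 844)*(-486) = (-1147*237 - 844)*(-486) = (-271839 - 844)*(-486) = -272683*(-486) = 132523938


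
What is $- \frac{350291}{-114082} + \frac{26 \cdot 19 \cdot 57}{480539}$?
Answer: $\frac{171540807805}{54820850198} \approx 3.1291$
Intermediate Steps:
$- \frac{350291}{-114082} + \frac{26 \cdot 19 \cdot 57}{480539} = \left(-350291\right) \left(- \frac{1}{114082}\right) + 494 \cdot 57 \cdot \frac{1}{480539} = \frac{350291}{114082} + 28158 \cdot \frac{1}{480539} = \frac{350291}{114082} + \frac{28158}{480539} = \frac{171540807805}{54820850198}$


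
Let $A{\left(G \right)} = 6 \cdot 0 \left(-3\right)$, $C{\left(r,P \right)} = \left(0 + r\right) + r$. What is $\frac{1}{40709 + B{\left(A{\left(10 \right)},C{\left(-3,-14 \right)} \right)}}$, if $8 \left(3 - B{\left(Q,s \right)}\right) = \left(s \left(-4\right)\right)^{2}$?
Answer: $\frac{1}{40640} \approx 2.4606 \cdot 10^{-5}$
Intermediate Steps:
$C{\left(r,P \right)} = 2 r$ ($C{\left(r,P \right)} = r + r = 2 r$)
$A{\left(G \right)} = 0$ ($A{\left(G \right)} = 0 \left(-3\right) = 0$)
$B{\left(Q,s \right)} = 3 - 2 s^{2}$ ($B{\left(Q,s \right)} = 3 - \frac{\left(s \left(-4\right)\right)^{2}}{8} = 3 - \frac{\left(- 4 s\right)^{2}}{8} = 3 - \frac{16 s^{2}}{8} = 3 - 2 s^{2}$)
$\frac{1}{40709 + B{\left(A{\left(10 \right)},C{\left(-3,-14 \right)} \right)}} = \frac{1}{40709 + \left(3 - 2 \left(2 \left(-3\right)\right)^{2}\right)} = \frac{1}{40709 + \left(3 - 2 \left(-6\right)^{2}\right)} = \frac{1}{40709 + \left(3 - 72\right)} = \frac{1}{40709 - 69} = \frac{1}{40640}$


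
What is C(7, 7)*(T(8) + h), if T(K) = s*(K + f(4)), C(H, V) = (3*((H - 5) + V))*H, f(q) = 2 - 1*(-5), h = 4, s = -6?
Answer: -16254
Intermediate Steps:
f(q) = 7 (f(q) = 2 + 5 = 7)
C(H, V) = H*(-15 + 3*H + 3*V) (C(H, V) = (3*((-5 + H) + V))*H = (3*(-5 + H + V))*H = (-15 + 3*H + 3*V)*H = H*(-15 + 3*H + 3*V))
T(K) = -42 - 6*K (T(K) = -6*(K + 7) = -6*(7 + K) = -42 - 6*K)
C(7, 7)*(T(8) + h) = (3*7*(-5 + 7 + 7))*((-42 - 6*8) + 4) = (3*7*9)*((-42 - 48) + 4) = 189*(-90 + 4) = 189*(-86) = -16254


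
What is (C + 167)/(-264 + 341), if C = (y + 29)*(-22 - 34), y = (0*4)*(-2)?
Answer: -1457/77 ≈ -18.922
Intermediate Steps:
y = 0 (y = 0*(-2) = 0)
C = -1624 (C = (0 + 29)*(-22 - 34) = 29*(-56) = -1624)
(C + 167)/(-264 + 341) = (-1624 + 167)/(-264 + 341) = -1457/77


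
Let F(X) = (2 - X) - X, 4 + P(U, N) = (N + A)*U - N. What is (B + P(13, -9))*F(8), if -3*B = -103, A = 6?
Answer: -14/3 ≈ -4.6667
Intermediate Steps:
P(U, N) = -4 - N + U*(6 + N) (P(U, N) = -4 + ((N + 6)*U - N) = -4 + ((6 + N)*U - N) = -4 + (U*(6 + N) - N) = -4 + (-N + U*(6 + N)) = -4 - N + U*(6 + N))
F(X) = 2 - 2*X
B = 103/3 (B = -⅓*(-103) = 103/3 ≈ 34.333)
(B + P(13, -9))*F(8) = (103/3 + (-4 - 1*(-9) + 6*13 - 9*13))*(2 - 2*8) = (103/3 + (-4 + 9 + 78 - 117))*(2 - 16) = (103/3 - 34)*(-14) = (⅓)*(-14) = -14/3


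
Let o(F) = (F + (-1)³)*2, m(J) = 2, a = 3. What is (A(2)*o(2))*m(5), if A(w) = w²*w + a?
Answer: 44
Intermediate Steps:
A(w) = 3 + w³ (A(w) = w²*w + 3 = w³ + 3 = 3 + w³)
o(F) = -2 + 2*F (o(F) = (F - 1)*2 = (-1 + F)*2 = -2 + 2*F)
(A(2)*o(2))*m(5) = ((3 + 2³)*(-2 + 2*2))*2 = ((3 + 8)*(-2 + 4))*2 = (11*2)*2 = 22*2 = 44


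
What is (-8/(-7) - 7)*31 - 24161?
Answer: -170398/7 ≈ -24343.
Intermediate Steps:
(-8/(-7) - 7)*31 - 24161 = (-8*(-⅐) - 7)*31 - 24161 = (8/7 - 7)*31 - 24161 = -41/7*31 - 24161 = -1271/7 - 24161 = -170398/7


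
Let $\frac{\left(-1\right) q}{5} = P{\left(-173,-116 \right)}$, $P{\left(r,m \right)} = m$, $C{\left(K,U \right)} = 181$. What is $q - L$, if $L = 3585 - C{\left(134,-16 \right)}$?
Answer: $-2824$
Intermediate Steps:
$q = 580$ ($q = \left(-5\right) \left(-116\right) = 580$)
$L = 3404$ ($L = 3585 - 181 = 3404$)
$q - L = 580 - 3404 = -2824$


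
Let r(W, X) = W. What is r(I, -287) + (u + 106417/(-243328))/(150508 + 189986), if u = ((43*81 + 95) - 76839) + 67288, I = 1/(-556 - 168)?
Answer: -283797256549/14996162049792 ≈ -0.018925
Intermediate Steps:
I = -1/724 (I = 1/(-724) = -1/724 ≈ -0.0013812)
u = -5973 (u = ((3483 + 95) - 76839) + 67288 = (3578 - 76839) + 67288 = -73261 + 67288 = -5973)
r(I, -287) + (u + 106417/(-243328))/(150508 + 189986) = -1/724 + (-5973 + 106417/(-243328))/(150508 + 189986) = -1/724 + (-5973 + 106417*(-1/243328))/340494 = -1/724 + (-5973 - 106417/243328)*(1/340494) = -1/724 - 1453504561/243328*1/340494 = -1/724 - 1453504561/82851724032 = -283797256549/14996162049792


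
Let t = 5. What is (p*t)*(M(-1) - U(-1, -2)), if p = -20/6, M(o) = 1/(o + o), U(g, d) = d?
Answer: -25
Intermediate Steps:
M(o) = 1/(2*o)
p = -10/3 (p = -20*⅙ = -10/3 ≈ -3.3333)
(p*t)*(M(-1) - U(-1, -2)) = (-10/3*5)*((½)/(-1) - 1*(-2)) = -50*((½)*(-1) + 2)/3 = -50*(-½ + 2)/3 = -50/3*3/2 = -25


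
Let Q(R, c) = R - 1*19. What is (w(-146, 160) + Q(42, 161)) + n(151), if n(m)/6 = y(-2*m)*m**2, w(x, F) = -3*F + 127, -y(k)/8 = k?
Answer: 330522966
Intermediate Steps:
y(k) = -8*k
w(x, F) = 127 - 3*F
Q(R, c) = -19 + R (Q(R, c) = R - 19 = -19 + R)
n(m) = 96*m**3 (n(m) = 6*((-(-16)*m)*m**2) = 6*((16*m)*m**2) = 6*(16*m**3) = 96*m**3)
(w(-146, 160) + Q(42, 161)) + n(151) = ((127 - 3*160) + (-19 + 42)) + 96*151**3 = ((127 - 480) + 23) + 96*3442951 = (-353 + 23) + 330523296 = -330 + 330523296 = 330522966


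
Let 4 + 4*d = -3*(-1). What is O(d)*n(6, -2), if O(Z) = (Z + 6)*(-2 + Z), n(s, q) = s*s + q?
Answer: -3519/8 ≈ -439.88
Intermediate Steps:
n(s, q) = q + s**2 (n(s, q) = s**2 + q = q + s**2)
d = -1/4 (d = -1 + (-3*(-1))/4 = -1 + (1/4)*3 = -1 + 3/4 = -1/4 ≈ -0.25000)
O(Z) = (-2 + Z)*(6 + Z) (O(Z) = (6 + Z)*(-2 + Z) = (-2 + Z)*(6 + Z))
O(d)*n(6, -2) = (-12 + (-1/4)**2 + 4*(-1/4))*(-2 + 6**2) = (-12 + 1/16 - 1)*(-2 + 36) = -207/16*34 = -3519/8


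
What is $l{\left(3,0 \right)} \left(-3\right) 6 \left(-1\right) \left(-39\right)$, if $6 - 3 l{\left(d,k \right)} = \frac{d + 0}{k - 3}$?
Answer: $-1638$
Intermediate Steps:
$l{\left(d,k \right)} = 2 - \frac{d}{3 \left(-3 + k\right)}$ ($l{\left(d,k \right)} = 2 - \frac{\left(d + 0\right) \frac{1}{k - 3}}{3} = 2 - \frac{d \frac{1}{-3 + k}}{3} = 2 - \frac{d}{3 \left(-3 + k\right)}$)
$l{\left(3,0 \right)} \left(-3\right) 6 \left(-1\right) \left(-39\right) = \frac{-18 - 3 + 6 \cdot 0}{3 \left(-3 + 0\right)} \left(-3\right) 6 \left(-1\right) \left(-39\right) = \frac{-18 - 3 + 0}{3 \left(-3\right)} \left(\left(-18\right) \left(-1\right)\right) \left(-39\right) = \frac{1}{3} \left(- \frac{1}{3}\right) \left(-21\right) 18 \left(-39\right) = \frac{7}{3} \cdot 18 \left(-39\right) = 42 \left(-39\right) = -1638$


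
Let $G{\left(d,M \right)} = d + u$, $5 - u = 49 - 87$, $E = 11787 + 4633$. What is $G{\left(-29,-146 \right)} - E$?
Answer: $-16406$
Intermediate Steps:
$E = 16420$
$u = 43$ ($u = 5 - \left(49 - 87\right) = 5 - -38 = 5 + 38 = 43$)
$G{\left(d,M \right)} = 43 + d$ ($G{\left(d,M \right)} = d + 43 = 43 + d$)
$G{\left(-29,-146 \right)} - E = \left(43 - 29\right) - 16420 = 14 - 16420 = -16406$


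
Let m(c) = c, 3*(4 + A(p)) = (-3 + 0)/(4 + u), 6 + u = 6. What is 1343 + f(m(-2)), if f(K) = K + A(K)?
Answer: 5347/4 ≈ 1336.8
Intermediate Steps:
u = 0 (u = -6 + 6 = 0)
A(p) = -17/4 (A(p) = -4 + ((-3 + 0)/(4 + 0))/3 = -4 + (-3/4)/3 = -4 + (-3*1/4)/3 = -4 + (1/3)*(-3/4) = -4 - 1/4 = -17/4)
f(K) = -17/4 + K (f(K) = K - 17/4 = -17/4 + K)
1343 + f(m(-2)) = 1343 + (-17/4 - 2) = 1343 - 25/4 = 5347/4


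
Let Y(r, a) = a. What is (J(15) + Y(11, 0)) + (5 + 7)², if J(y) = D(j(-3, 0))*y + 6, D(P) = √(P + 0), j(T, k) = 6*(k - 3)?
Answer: 150 + 45*I*√2 ≈ 150.0 + 63.64*I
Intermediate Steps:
j(T, k) = -18 + 6*k (j(T, k) = 6*(-3 + k) = -18 + 6*k)
D(P) = √P
J(y) = 6 + 3*I*y*√2 (J(y) = √(-18 + 6*0)*y + 6 = √(-18 + 0)*y + 6 = √(-18)*y + 6 = (3*I*√2)*y + 6 = 3*I*y*√2 + 6 = 6 + 3*I*y*√2)
(J(15) + Y(11, 0)) + (5 + 7)² = ((6 + 3*I*15*√2) + 0) + (5 + 7)² = ((6 + 45*I*√2) + 0) + 12² = (6 + 45*I*√2) + 144 = 150 + 45*I*√2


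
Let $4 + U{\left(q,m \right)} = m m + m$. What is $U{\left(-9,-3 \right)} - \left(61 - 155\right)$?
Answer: $96$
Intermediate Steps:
$U{\left(q,m \right)} = -4 + m + m^{2}$ ($U{\left(q,m \right)} = -4 + \left(m m + m\right) = -4 + \left(m^{2} + m\right) = -4 + \left(m + m^{2}\right) = -4 + m + m^{2}$)
$U{\left(-9,-3 \right)} - \left(61 - 155\right) = \left(-4 - 3 + \left(-3\right)^{2}\right) - \left(61 - 155\right) = \left(-4 - 3 + 9\right) - -94 = 2 + 94 = 96$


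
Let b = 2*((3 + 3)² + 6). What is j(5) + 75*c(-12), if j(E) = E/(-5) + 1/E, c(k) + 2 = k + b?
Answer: 26246/5 ≈ 5249.2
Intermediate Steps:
b = 84 (b = 2*(6² + 6) = 2*(36 + 6) = 2*42 = 84)
c(k) = 82 + k (c(k) = -2 + (k + 84) = -2 + (84 + k) = 82 + k)
j(E) = 1/E - E/5 (j(E) = E*(-⅕) + 1/E = -E/5 + 1/E = 1/E - E/5)
j(5) + 75*c(-12) = (1/5 - ⅕*5) + 75*(82 - 12) = (⅕ - 1) + 75*70 = -⅘ + 5250 = 26246/5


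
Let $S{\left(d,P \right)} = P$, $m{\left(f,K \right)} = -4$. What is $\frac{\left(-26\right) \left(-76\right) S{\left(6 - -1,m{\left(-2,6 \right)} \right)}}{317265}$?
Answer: $- \frac{608}{24405} \approx -0.024913$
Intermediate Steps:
$\frac{\left(-26\right) \left(-76\right) S{\left(6 - -1,m{\left(-2,6 \right)} \right)}}{317265} = \frac{\left(-26\right) \left(-76\right) \left(-4\right)}{317265} = 1976 \left(-4\right) \frac{1}{317265} = \left(-7904\right) \frac{1}{317265} = - \frac{608}{24405}$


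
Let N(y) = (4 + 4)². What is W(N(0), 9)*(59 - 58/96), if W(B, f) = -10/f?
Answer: -14015/216 ≈ -64.884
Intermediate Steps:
N(y) = 64 (N(y) = 8² = 64)
W(B, f) = -10/f
W(N(0), 9)*(59 - 58/96) = (-10/9)*(59 - 58/96) = (-10*⅑)*(59 - 58*1/96) = -10*(59 - 29/48)/9 = -10/9*2803/48 = -14015/216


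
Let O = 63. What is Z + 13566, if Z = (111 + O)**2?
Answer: 43842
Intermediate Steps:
Z = 30276 (Z = (111 + 63)**2 = 174**2 = 30276)
Z + 13566 = 30276 + 13566 = 43842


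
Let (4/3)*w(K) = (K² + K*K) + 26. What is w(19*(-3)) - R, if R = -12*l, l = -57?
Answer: 4209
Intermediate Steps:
w(K) = 39/2 + 3*K²/2 (w(K) = 3*((K² + K*K) + 26)/4 = 3*((K² + K²) + 26)/4 = 3*(2*K² + 26)/4 = 3*(26 + 2*K²)/4 = 39/2 + 3*K²/2)
R = 684 (R = -12*(-57) = 684)
w(19*(-3)) - R = (39/2 + 3*(19*(-3))²/2) - 1*684 = (39/2 + (3/2)*(-57)²) - 684 = (39/2 + (3/2)*3249) - 684 = (39/2 + 9747/2) - 684 = 4893 - 684 = 4209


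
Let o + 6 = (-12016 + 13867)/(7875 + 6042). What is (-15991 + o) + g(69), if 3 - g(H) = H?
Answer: -74515640/4639 ≈ -16063.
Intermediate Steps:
g(H) = 3 - H
o = -27217/4639 (o = -6 + (-12016 + 13867)/(7875 + 6042) = -6 + 1851/13917 = -6 + 1851*(1/13917) = -6 + 617/4639 = -27217/4639 ≈ -5.8670)
(-15991 + o) + g(69) = (-15991 - 27217/4639) + (3 - 1*69) = -74209466/4639 + (3 - 69) = -74209466/4639 - 66 = -74515640/4639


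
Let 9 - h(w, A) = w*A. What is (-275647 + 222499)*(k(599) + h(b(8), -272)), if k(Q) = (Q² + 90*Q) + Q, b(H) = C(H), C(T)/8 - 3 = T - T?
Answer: -22314028356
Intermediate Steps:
C(T) = 24 (C(T) = 24 + 8*(T - T) = 24 + 8*0 = 24 + 0 = 24)
b(H) = 24
h(w, A) = 9 - A*w (h(w, A) = 9 - w*A = 9 - A*w)
k(Q) = Q² + 91*Q
(-275647 + 222499)*(k(599) + h(b(8), -272)) = (-275647 + 222499)*(599*(91 + 599) + (9 - 1*(-272)*24)) = -53148*(599*690 + (9 + 6528)) = -53148*(413310 + 6537) = -53148*419847 = -22314028356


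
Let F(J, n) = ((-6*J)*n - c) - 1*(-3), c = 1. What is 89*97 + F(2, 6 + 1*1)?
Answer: 8551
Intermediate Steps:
F(J, n) = 2 - 6*J*n (F(J, n) = ((-6*J)*n - 1*1) - 1*(-3) = (-6*J*n - 1) + 3 = (-1 - 6*J*n) + 3 = 2 - 6*J*n)
89*97 + F(2, 6 + 1*1) = 89*97 + (2 - 6*2*(6 + 1*1)) = 8633 + (2 - 6*2*(6 + 1)) = 8633 + (2 - 6*2*7) = 8633 + (2 - 84) = 8633 - 82 = 8551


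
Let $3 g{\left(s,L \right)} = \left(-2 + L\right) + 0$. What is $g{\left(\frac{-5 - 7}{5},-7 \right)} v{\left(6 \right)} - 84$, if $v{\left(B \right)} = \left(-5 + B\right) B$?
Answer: $-102$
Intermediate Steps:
$v{\left(B \right)} = B \left(-5 + B\right)$
$g{\left(s,L \right)} = - \frac{2}{3} + \frac{L}{3}$ ($g{\left(s,L \right)} = \frac{\left(-2 + L\right) + 0}{3} = \frac{-2 + L}{3} = - \frac{2}{3} + \frac{L}{3}$)
$g{\left(\frac{-5 - 7}{5},-7 \right)} v{\left(6 \right)} - 84 = \left(- \frac{2}{3} + \frac{1}{3} \left(-7\right)\right) 6 \left(-5 + 6\right) - 84 = \left(- \frac{2}{3} - \frac{7}{3}\right) 6 \cdot 1 - 84 = \left(-3\right) 6 - 84 = -18 - 84 = -102$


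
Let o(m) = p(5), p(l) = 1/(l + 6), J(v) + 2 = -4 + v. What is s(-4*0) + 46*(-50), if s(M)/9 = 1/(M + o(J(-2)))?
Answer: -2201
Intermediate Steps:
J(v) = -6 + v (J(v) = -2 + (-4 + v) = -6 + v)
p(l) = 1/(6 + l)
o(m) = 1/11 (o(m) = 1/(6 + 5) = 1/11)
s(M) = 9/(1/11 + M) (s(M) = 9/(M + 1/11) = 9/(1/11 + M))
s(-4*0) + 46*(-50) = 99/(1 + 11*(-4*0)) + 46*(-50) = 99/(1 + 11*0) - 2300 = 99/(1 + 0) - 2300 = 99/1 - 2300 = 99*1 - 2300 = 99 - 2300 = -2201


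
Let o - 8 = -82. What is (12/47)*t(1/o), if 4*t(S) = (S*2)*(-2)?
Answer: 6/1739 ≈ 0.0034503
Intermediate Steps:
o = -74 (o = 8 - 82 = -74)
t(S) = -S (t(S) = ((S*2)*(-2))/4 = ((2*S)*(-2))/4 = (-4*S)/4 = -S)
(12/47)*t(1/o) = (12/47)*(-1/(-74)) = (12*(1/47))*(-1*(-1/74)) = (12/47)*(1/74) = 6/1739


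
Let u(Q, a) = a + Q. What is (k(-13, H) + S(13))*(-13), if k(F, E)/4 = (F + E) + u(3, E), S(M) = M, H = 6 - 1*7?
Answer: 455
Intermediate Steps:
H = -1 (H = 6 - 7 = -1)
u(Q, a) = Q + a
k(F, E) = 12 + 4*F + 8*E (k(F, E) = 4*((F + E) + (3 + E)) = 4*((E + F) + (3 + E)) = 4*(3 + F + 2*E) = 12 + 4*F + 8*E)
(k(-13, H) + S(13))*(-13) = ((12 + 4*(-13) + 8*(-1)) + 13)*(-13) = ((12 - 52 - 8) + 13)*(-13) = (-48 + 13)*(-13) = -35*(-13) = 455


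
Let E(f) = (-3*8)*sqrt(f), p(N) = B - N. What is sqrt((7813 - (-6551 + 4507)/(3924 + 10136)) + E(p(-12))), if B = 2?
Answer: sqrt(96533169090 - 296525400*sqrt(14))/3515 ≈ 87.883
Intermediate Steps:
p(N) = 2 - N
E(f) = -24*sqrt(f)
sqrt((7813 - (-6551 + 4507)/(3924 + 10136)) + E(p(-12))) = sqrt((7813 - (-6551 + 4507)/(3924 + 10136)) - 24*sqrt(2 - 1*(-12))) = sqrt((7813 - (-2044)/14060) - 24*sqrt(2 + 12)) = sqrt((7813 - (-2044)/14060) - 24*sqrt(14)) = sqrt((7813 - 1*(-511/3515)) - 24*sqrt(14)) = sqrt((7813 + 511/3515) - 24*sqrt(14)) = sqrt(27463206/3515 - 24*sqrt(14))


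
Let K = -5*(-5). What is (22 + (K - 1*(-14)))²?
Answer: 3721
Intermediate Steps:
K = 25
(22 + (K - 1*(-14)))² = (22 + (25 - 1*(-14)))² = (22 + (25 + 14))² = (22 + 39)² = 61² = 3721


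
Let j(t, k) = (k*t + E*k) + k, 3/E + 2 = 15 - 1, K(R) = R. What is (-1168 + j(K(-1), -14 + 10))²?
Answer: 1366561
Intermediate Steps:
E = ¼ (E = 3/(-2 + (15 - 1)) = 3/(-2 + 14) = 3/12 = 3*(1/12) = ¼ ≈ 0.25000)
j(t, k) = 5*k/4 + k*t (j(t, k) = (k*t + k/4) + k = (k/4 + k*t) + k = 5*k/4 + k*t)
(-1168 + j(K(-1), -14 + 10))² = (-1168 + (-14 + 10)*(5 + 4*(-1))/4)² = (-1168 + (¼)*(-4)*(5 - 4))² = (-1168 + (¼)*(-4)*1)² = (-1168 - 1)² = (-1169)² = 1366561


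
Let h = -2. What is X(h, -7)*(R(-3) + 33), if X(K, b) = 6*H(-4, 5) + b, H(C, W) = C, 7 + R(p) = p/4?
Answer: -3131/4 ≈ -782.75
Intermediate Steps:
R(p) = -7 + p/4
X(K, b) = -24 + b (X(K, b) = 6*(-4) + b = -24 + b)
X(h, -7)*(R(-3) + 33) = (-24 - 7)*((-7 + (1/4)*(-3)) + 33) = -31*((-7 - 3/4) + 33) = -31*(-31/4 + 33) = -31*101/4 = -3131/4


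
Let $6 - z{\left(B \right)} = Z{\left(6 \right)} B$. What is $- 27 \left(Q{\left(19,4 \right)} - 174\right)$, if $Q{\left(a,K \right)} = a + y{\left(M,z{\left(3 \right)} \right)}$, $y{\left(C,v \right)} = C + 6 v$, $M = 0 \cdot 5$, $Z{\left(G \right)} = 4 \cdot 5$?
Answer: $12933$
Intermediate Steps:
$Z{\left(G \right)} = 20$
$z{\left(B \right)} = 6 - 20 B$
$M = 0$
$Q{\left(a,K \right)} = -324 + a$ ($Q{\left(a,K \right)} = a + \left(0 + 6 \left(6 - 60\right)\right) = a + \left(0 + 6 \left(-54\right)\right) = a + \left(0 - 324\right) = a - 324 = -324 + a$)
$- 27 \left(Q{\left(19,4 \right)} - 174\right) = - 27 \left(\left(-324 + 19\right) - 174\right) = - 27 \left(-305 - 174\right) = \left(-27\right) \left(-479\right) = 12933$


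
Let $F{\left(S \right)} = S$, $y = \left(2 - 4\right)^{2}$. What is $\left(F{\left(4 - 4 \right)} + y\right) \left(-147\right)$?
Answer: $-588$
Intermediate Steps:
$y = 4$ ($y = \left(-2\right)^{2} = 4$)
$\left(F{\left(4 - 4 \right)} + y\right) \left(-147\right) = \left(\left(4 - 4\right) + 4\right) \left(-147\right) = \left(0 + 4\right) \left(-147\right) = 4 \left(-147\right) = -588$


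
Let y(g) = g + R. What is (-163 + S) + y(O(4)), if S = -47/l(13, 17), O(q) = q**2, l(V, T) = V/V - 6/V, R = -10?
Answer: -1710/7 ≈ -244.29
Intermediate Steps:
l(V, T) = 1 - 6/V
y(g) = -10 + g (y(g) = g - 10 = -10 + g)
S = -611/7 (S = -47*13/(-6 + 13) = -47/((1/13)*7) = -47/7/13 = -47*13/7 = -611/7 ≈ -87.286)
(-163 + S) + y(O(4)) = (-163 - 611/7) + (-10 + 4**2) = -1752/7 + (-10 + 16) = -1752/7 + 6 = -1710/7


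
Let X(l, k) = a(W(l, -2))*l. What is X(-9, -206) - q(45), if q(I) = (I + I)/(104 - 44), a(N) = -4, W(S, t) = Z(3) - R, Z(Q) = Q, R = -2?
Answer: 69/2 ≈ 34.500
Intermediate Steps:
W(S, t) = 5 (W(S, t) = 3 - 1*(-2) = 3 + 2 = 5)
q(I) = I/30 (q(I) = (2*I)/60 = (2*I)*(1/60) = I/30)
X(l, k) = -4*l
X(-9, -206) - q(45) = -4*(-9) - 45/30 = 36 - 1*3/2 = 36 - 3/2 = 69/2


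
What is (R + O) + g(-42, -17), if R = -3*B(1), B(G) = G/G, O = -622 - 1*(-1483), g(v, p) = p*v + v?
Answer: 1530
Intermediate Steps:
g(v, p) = v + p*v
O = 861 (O = -622 + 1483 = 861)
B(G) = 1
R = -3 (R = -3*1 = -3)
(R + O) + g(-42, -17) = (-3 + 861) - 42*(1 - 17) = 858 - 42*(-16) = 858 + 672 = 1530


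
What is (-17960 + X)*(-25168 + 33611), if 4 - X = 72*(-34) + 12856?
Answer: -239477252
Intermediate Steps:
X = -10404 (X = 4 - (72*(-34) + 12856) = 4 - (-2448 + 12856) = 4 - 1*10408 = 4 - 10408 = -10404)
(-17960 + X)*(-25168 + 33611) = (-17960 - 10404)*(-25168 + 33611) = -28364*8443 = -239477252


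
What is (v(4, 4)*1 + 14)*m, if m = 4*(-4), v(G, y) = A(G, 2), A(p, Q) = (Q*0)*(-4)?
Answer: -224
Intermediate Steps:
A(p, Q) = 0 (A(p, Q) = 0*(-4) = 0)
v(G, y) = 0
m = -16
(v(4, 4)*1 + 14)*m = (0*1 + 14)*(-16) = (0 + 14)*(-16) = 14*(-16) = -224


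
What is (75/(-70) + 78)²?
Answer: 1159929/196 ≈ 5918.0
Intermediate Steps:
(75/(-70) + 78)² = (75*(-1/70) + 78)² = (-15/14 + 78)² = (1077/14)² = 1159929/196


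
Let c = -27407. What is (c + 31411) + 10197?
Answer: 14201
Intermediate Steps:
(c + 31411) + 10197 = (-27407 + 31411) + 10197 = 4004 + 10197 = 14201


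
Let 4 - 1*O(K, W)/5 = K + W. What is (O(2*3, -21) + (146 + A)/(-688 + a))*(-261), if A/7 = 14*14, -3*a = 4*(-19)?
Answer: -24051933/994 ≈ -24197.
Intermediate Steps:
a = 76/3 (a = -4*(-19)/3 = -⅓*(-76) = 76/3 ≈ 25.333)
O(K, W) = 20 - 5*K - 5*W (O(K, W) = 20 - 5*(K + W) = 20 + (-5*K - 5*W) = 20 - 5*K - 5*W)
A = 1372 (A = 7*(14*14) = 7*196 = 1372)
(O(2*3, -21) + (146 + A)/(-688 + a))*(-261) = ((20 - 10*3 - 5*(-21)) + (146 + 1372)/(-688 + 76/3))*(-261) = ((20 - 5*6 + 105) + 1518/(-1988/3))*(-261) = ((20 - 30 + 105) + 1518*(-3/1988))*(-261) = (95 - 2277/994)*(-261) = (92153/994)*(-261) = -24051933/994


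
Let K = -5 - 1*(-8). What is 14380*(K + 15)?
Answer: 258840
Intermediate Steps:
K = 3 (K = -5 + 8 = 3)
14380*(K + 15) = 14380*(3 + 15) = 14380*18 = 258840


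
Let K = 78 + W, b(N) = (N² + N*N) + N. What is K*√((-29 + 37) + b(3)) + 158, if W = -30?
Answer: 158 + 48*√29 ≈ 416.49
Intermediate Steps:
b(N) = N + 2*N² (b(N) = (N² + N²) + N = 2*N² + N = N + 2*N²)
K = 48 (K = 78 - 30 = 48)
K*√((-29 + 37) + b(3)) + 158 = 48*√((-29 + 37) + 3*(1 + 2*3)) + 158 = 48*√(8 + 3*(1 + 6)) + 158 = 48*√(8 + 3*7) + 158 = 48*√(8 + 21) + 158 = 48*√29 + 158 = 158 + 48*√29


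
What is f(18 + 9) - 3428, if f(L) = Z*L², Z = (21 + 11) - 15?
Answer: 8965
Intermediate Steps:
Z = 17 (Z = 32 - 15 = 17)
f(L) = 17*L²
f(18 + 9) - 3428 = 17*(18 + 9)² - 3428 = 17*27² - 3428 = 17*729 - 3428 = 12393 - 3428 = 8965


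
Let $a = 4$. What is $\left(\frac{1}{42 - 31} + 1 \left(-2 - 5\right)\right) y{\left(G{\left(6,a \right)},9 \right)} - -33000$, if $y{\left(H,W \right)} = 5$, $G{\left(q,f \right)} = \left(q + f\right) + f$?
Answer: $\frac{362620}{11} \approx 32965.0$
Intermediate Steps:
$G{\left(q,f \right)} = q + 2 f$ ($G{\left(q,f \right)} = \left(f + q\right) + f = q + 2 f$)
$\left(\frac{1}{42 - 31} + 1 \left(-2 - 5\right)\right) y{\left(G{\left(6,a \right)},9 \right)} - -33000 = \left(\frac{1}{42 - 31} + 1 \left(-2 - 5\right)\right) 5 - -33000 = \left(\frac{1}{11} + 1 \left(-7\right)\right) 5 + 33000 = \left(\frac{1}{11} - 7\right) 5 + 33000 = \left(- \frac{76}{11}\right) 5 + 33000 = - \frac{380}{11} + 33000 = \frac{362620}{11}$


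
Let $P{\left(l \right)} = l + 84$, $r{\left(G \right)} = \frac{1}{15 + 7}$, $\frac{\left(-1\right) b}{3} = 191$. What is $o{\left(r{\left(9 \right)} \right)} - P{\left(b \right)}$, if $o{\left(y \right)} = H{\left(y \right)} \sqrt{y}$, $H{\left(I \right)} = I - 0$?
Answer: $489 + \frac{\sqrt{22}}{484} \approx 489.01$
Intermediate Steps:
$b = -573$ ($b = \left(-3\right) 191 = -573$)
$r{\left(G \right)} = \frac{1}{22}$
$H{\left(I \right)} = I$ ($H{\left(I \right)} = I + 0 = I$)
$o{\left(y \right)} = y^{\frac{3}{2}}$ ($o{\left(y \right)} = y \sqrt{y} = y^{\frac{3}{2}}$)
$P{\left(l \right)} = 84 + l$
$o{\left(r{\left(9 \right)} \right)} - P{\left(b \right)} = \left(\frac{1}{22}\right)^{\frac{3}{2}} - \left(84 - 573\right) = \frac{\sqrt{22}}{484} - -489 = \frac{\sqrt{22}}{484} + 489 = 489 + \frac{\sqrt{22}}{484}$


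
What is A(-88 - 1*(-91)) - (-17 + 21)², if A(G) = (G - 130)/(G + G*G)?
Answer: -319/12 ≈ -26.583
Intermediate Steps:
A(G) = (-130 + G)/(G + G²)
A(-88 - 1*(-91)) - (-17 + 21)² = (-130 + (-88 - 1*(-91)))/((-88 - 1*(-91))*(1 + (-88 - 1*(-91)))) - (-17 + 21)² = (-130 + (-88 + 91))/((-88 + 91)*(1 + (-88 + 91))) - 1*4² = (-130 + 3)/(3*(1 + 3)) - 1*16 = (⅓)*(-127)/4 - 16 = (⅓)*(¼)*(-127) - 16 = -127/12 - 16 = -319/12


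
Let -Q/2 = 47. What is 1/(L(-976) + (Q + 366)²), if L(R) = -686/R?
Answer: 488/36104535 ≈ 1.3516e-5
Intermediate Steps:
Q = -94 (Q = -2*47 = -94)
1/(L(-976) + (Q + 366)²) = 1/(-686/(-976) + (-94 + 366)²) = 1/(-686*(-1/976) + 272²) = 1/(343/488 + 73984) = 1/(36104535/488) = 488/36104535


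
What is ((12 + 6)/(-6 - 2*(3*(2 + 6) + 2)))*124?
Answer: -1116/29 ≈ -38.483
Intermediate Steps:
((12 + 6)/(-6 - 2*(3*(2 + 6) + 2)))*124 = (18/(-6 - 2*(3*8 + 2)))*124 = (18/(-6 - 2*(24 + 2)))*124 = (18/(-6 - 2*26))*124 = (18/(-6 - 52))*124 = (18/(-58))*124 = (18*(-1/58))*124 = -9/29*124 = -1116/29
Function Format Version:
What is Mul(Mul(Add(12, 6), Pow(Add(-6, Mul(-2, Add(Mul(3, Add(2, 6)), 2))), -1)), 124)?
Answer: Rational(-1116, 29) ≈ -38.483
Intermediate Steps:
Mul(Mul(Add(12, 6), Pow(Add(-6, Mul(-2, Add(Mul(3, Add(2, 6)), 2))), -1)), 124) = Mul(Mul(18, Pow(Add(-6, Mul(-2, Add(Mul(3, 8), 2))), -1)), 124) = Mul(Mul(18, Pow(Add(-6, Mul(-2, Add(24, 2))), -1)), 124) = Mul(Mul(18, Pow(Add(-6, Mul(-2, 26)), -1)), 124) = Mul(Mul(18, Pow(Add(-6, -52), -1)), 124) = Mul(Mul(18, Pow(-58, -1)), 124) = Mul(Mul(18, Rational(-1, 58)), 124) = Mul(Rational(-9, 29), 124) = Rational(-1116, 29)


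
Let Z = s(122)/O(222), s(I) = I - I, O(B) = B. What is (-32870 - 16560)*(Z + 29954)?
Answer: -1480626220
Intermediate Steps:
s(I) = 0
Z = 0 (Z = 0/222 = 0*(1/222) = 0)
(-32870 - 16560)*(Z + 29954) = (-32870 - 16560)*(0 + 29954) = -49430*29954 = -1480626220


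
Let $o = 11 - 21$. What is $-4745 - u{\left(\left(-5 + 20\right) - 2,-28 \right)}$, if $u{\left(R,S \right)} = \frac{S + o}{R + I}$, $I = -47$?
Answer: $- \frac{80684}{17} \approx -4746.1$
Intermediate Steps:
$o = -10$
$u{\left(R,S \right)} = \frac{-10 + S}{-47 + R}$ ($u{\left(R,S \right)} = \frac{S - 10}{R - 47} = \frac{-10 + S}{-47 + R}$)
$-4745 - u{\left(\left(-5 + 20\right) - 2,-28 \right)} = -4745 - \frac{-10 - 28}{-47 + \left(\left(-5 + 20\right) - 2\right)} = -4745 - \frac{1}{-47 + \left(15 - 2\right)} \left(-38\right) = -4745 - \frac{1}{-47 + 13} \left(-38\right) = -4745 - \frac{1}{-34} \left(-38\right) = -4745 - \left(- \frac{1}{34}\right) \left(-38\right) = -4745 - \frac{19}{17} = - \frac{80684}{17}$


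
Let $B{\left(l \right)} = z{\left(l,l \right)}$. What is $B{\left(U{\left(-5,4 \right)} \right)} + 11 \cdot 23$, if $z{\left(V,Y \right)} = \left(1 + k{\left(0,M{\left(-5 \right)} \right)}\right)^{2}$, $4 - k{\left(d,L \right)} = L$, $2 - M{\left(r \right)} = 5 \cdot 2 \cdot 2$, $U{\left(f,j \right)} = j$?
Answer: $782$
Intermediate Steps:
$M{\left(r \right)} = -18$ ($M{\left(r \right)} = 2 - 5 \cdot 2 \cdot 2 = 2 - 10 \cdot 2 = 2 - 20 = -18$)
$k{\left(d,L \right)} = 4 - L$
$z{\left(V,Y \right)} = 529$ ($z{\left(V,Y \right)} = \left(1 + \left(4 - -18\right)\right)^{2} = \left(1 + \left(4 + 18\right)\right)^{2} = \left(1 + 22\right)^{2} = 23^{2} = 529$)
$B{\left(l \right)} = 529$
$B{\left(U{\left(-5,4 \right)} \right)} + 11 \cdot 23 = 529 + 11 \cdot 23 = 529 + 253 = 782$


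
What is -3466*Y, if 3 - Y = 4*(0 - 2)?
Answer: -38126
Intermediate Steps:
Y = 11 (Y = 3 - 4*(0 - 2) = 3 - 4*(-2) = 3 - 1*(-8) = 3 + 8 = 11)
-3466*Y = -3466*11 = -38126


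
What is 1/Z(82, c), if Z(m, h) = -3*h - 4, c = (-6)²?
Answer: -1/112 ≈ -0.0089286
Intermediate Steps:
c = 36
Z(m, h) = -4 - 3*h
1/Z(82, c) = 1/(-4 - 3*36) = 1/(-4 - 108) = 1/(-112) = -1/112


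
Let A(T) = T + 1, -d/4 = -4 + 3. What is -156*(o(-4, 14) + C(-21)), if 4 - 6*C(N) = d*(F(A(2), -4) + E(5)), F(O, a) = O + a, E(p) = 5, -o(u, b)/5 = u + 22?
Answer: 14352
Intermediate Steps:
d = 4 (d = -4*(-4 + 3) = -4*(-1) = 4)
A(T) = 1 + T
o(u, b) = -110 - 5*u (o(u, b) = -5*(u + 22) = -5*(22 + u) = -110 - 5*u)
C(N) = -2 (C(N) = ⅔ - 2*(((1 + 2) - 4) + 5)/3 = ⅔ - 2*((3 - 4) + 5)/3 = ⅔ - 2*(-1 + 5)/3 = ⅔ - 2*4/3 = ⅔ - ⅙*16 = ⅔ - 8/3 = -2)
-156*(o(-4, 14) + C(-21)) = -156*((-110 - 5*(-4)) - 2) = -156*((-110 + 20) - 2) = -156*(-90 - 2) = -156*(-92) = 14352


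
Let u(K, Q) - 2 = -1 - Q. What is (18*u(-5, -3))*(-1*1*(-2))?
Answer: 144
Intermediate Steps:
u(K, Q) = 1 - Q (u(K, Q) = 2 + (-1 - Q) = 1 - Q)
(18*u(-5, -3))*(-1*1*(-2)) = (18*(1 - 1*(-3)))*(-1*1*(-2)) = (18*(1 + 3))*(-1*(-2)) = (18*4)*2 = 72*2 = 144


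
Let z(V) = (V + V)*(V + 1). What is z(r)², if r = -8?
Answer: 12544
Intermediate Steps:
z(V) = 2*V*(1 + V) (z(V) = (2*V)*(1 + V) = 2*V*(1 + V))
z(r)² = (2*(-8)*(1 - 8))² = (2*(-8)*(-7))² = 112² = 12544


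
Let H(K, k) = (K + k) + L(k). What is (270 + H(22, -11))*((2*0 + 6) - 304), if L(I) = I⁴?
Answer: -4446756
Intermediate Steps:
H(K, k) = K + k + k⁴ (H(K, k) = (K + k) + k⁴ = K + k + k⁴)
(270 + H(22, -11))*((2*0 + 6) - 304) = (270 + (22 - 11 + (-11)⁴))*((2*0 + 6) - 304) = (270 + (22 - 11 + 14641))*((0 + 6) - 304) = (270 + 14652)*(6 - 304) = 14922*(-298) = -4446756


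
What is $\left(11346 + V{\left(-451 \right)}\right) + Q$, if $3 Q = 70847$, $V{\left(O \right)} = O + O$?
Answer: $\frac{102179}{3} \approx 34060.0$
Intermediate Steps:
$V{\left(O \right)} = 2 O$
$Q = \frac{70847}{3}$ ($Q = \frac{1}{3} \cdot 70847 = \frac{70847}{3} \approx 23616.0$)
$\left(11346 + V{\left(-451 \right)}\right) + Q = \left(11346 + 2 \left(-451\right)\right) + \frac{70847}{3} = \left(11346 - 902\right) + \frac{70847}{3} = 10444 + \frac{70847}{3} = \frac{102179}{3}$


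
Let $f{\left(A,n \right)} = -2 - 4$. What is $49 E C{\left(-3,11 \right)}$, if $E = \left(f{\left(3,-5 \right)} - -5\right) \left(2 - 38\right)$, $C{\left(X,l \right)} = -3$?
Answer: $-5292$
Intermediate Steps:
$f{\left(A,n \right)} = -6$ ($f{\left(A,n \right)} = -2 - 4 = -6$)
$E = 36$ ($E = \left(-6 - -5\right) \left(2 - 38\right) = \left(-6 + 5\right) \left(-36\right) = \left(-1\right) \left(-36\right) = 36$)
$49 E C{\left(-3,11 \right)} = 49 \cdot 36 \left(-3\right) = 1764 \left(-3\right) = -5292$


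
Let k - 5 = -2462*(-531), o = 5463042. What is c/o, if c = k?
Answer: 1307327/5463042 ≈ 0.23930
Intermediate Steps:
k = 1307327 (k = 5 - 2462*(-531) = 5 + 1307322 = 1307327)
c = 1307327
c/o = 1307327/5463042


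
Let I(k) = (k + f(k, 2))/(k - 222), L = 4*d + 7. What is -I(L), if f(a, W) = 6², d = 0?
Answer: ⅕ ≈ 0.20000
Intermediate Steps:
f(a, W) = 36
L = 7 (L = 4*0 + 7 = 0 + 7 = 7)
I(k) = (36 + k)/(-222 + k) (I(k) = (k + 36)/(k - 222) = (36 + k)/(-222 + k))
-I(L) = -(36 + 7)/(-222 + 7) = -43/(-215) = -(-1)*43/215 = -1*(-⅕) = ⅕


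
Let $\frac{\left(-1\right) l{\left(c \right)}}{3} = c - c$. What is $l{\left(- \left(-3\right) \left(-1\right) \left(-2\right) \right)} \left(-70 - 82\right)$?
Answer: $0$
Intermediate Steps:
$l{\left(c \right)} = 0$ ($l{\left(c \right)} = - 3 \left(c - c\right) = \left(-3\right) 0 = 0$)
$l{\left(- \left(-3\right) \left(-1\right) \left(-2\right) \right)} \left(-70 - 82\right) = 0 \left(-70 - 82\right) = 0 \left(-152\right) = 0$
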